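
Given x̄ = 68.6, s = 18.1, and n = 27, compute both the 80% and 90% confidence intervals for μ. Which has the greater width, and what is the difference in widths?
90% CI is wider by 2.73

df = 26
80% CI: t* = 1.315, (64.02, 73.18), width = 2 · t* · s/√n = 9.16
90% CI: t* = 1.706, (62.66, 74.54), width = 2 · t* · s/√n = 11.89

The 90% CI is wider by 11.89 - 9.16 = 2.73.
Higher confidence requires a wider interval.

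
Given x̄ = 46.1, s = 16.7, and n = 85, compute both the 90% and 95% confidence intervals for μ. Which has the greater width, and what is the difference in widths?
95% CI is wider by 1.19

df = 84
90% CI: t* = 1.663, (43.09, 49.11), width = 2 · t* · s/√n = 6.02
95% CI: t* = 1.989, (42.50, 49.70), width = 2 · t* · s/√n = 7.21

The 95% CI is wider by 7.21 - 6.02 = 1.19.
Higher confidence requires a wider interval.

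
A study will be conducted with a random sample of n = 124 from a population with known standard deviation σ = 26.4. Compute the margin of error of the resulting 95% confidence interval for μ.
Margin of error = 4.65

Margin of error = z* · σ/√n
= 1.960 · 26.4/√124
= 1.960 · 26.4/11.1355
= 4.65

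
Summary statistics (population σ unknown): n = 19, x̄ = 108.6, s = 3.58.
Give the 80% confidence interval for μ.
(107.51, 109.69)

t-interval (σ unknown):
df = n - 1 = 18
t* = 1.330 for 80% confidence

Margin of error = t* · s/√n = 1.330 · 3.58/√19 = 1.09

CI: (107.51, 109.69)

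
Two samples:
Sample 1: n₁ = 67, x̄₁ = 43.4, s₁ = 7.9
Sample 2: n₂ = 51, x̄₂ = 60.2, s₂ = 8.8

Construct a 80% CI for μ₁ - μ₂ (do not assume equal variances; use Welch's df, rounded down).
(-18.82, -14.78)

Difference: x̄₁ - x̄₂ = -16.80
SE = √(s₁²/n₁ + s₂²/n₂) = √(7.9²/67 + 8.8²/51) = 1.5652
df = 101.29 → 101 (Welch–Satterthwaite, rounded down)
t* = 1.290

CI: -16.80 ± 1.290 · 1.5652 = -16.80 ± 2.02 = (-18.82, -14.78)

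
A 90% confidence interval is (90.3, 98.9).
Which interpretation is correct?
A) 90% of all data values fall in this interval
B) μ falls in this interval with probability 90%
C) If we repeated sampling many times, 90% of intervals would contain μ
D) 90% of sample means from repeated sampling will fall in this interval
C

A) Wrong — a CI is about the parameter μ, not individual data values.
B) Wrong — μ is fixed; the randomness lives in the interval, not in μ.
C) Correct — this is the frequentist long-run coverage interpretation.
D) Wrong — coverage applies to intervals containing μ, not to future x̄ values.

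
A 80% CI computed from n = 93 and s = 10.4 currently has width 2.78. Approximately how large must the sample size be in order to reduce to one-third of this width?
n ≈ 837

CI width ∝ 1/√n
To reduce width by factor 3, need √n to grow by 3 → need 3² = 9 times as many samples.

Current: n = 93, width = 2.78
New: n = 837, width ≈ 0.92

Width reduced by factor of 2.78/0.92 = 3.02.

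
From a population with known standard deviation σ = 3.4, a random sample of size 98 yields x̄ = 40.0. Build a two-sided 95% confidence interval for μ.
(39.33, 40.67)

z-interval (σ known):
z* = 1.960 for 95% confidence

Margin of error = z* · σ/√n = 1.960 · 3.4/√98 = 0.67

CI: (40.0 - 0.67, 40.0 + 0.67) = (39.33, 40.67)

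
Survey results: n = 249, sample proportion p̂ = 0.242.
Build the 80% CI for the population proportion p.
(0.207, 0.277)

Proportion CI:
SE = √(p̂(1-p̂)/n) = √(0.242 · 0.758 / 249) = 0.02714

z* = 1.282
Margin = z* · SE = 1.282 · 0.02714 = 0.0348

CI: 0.242 ± 0.0348 = (0.207, 0.277)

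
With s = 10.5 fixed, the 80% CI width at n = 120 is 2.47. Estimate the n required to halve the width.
n ≈ 480

CI width ∝ 1/√n
To reduce width by factor 2, need √n to grow by 2 → need 2² = 4 times as many samples.

Current: n = 120, width = 2.47
New: n = 480, width ≈ 1.23

Width reduced by factor of 2.47/1.23 = 2.01.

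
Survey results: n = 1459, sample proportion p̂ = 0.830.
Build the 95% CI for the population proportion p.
(0.811, 0.849)

Proportion CI:
SE = √(p̂(1-p̂)/n) = √(0.830 · 0.170 / 1459) = 0.00983

z* = 1.960
Margin = z* · SE = 1.960 · 0.00983 = 0.0193

CI: 0.830 ± 0.0193 = (0.811, 0.849)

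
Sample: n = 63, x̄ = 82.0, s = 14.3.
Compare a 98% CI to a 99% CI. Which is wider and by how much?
99% CI is wider by 0.97

df = 62
98% CI: t* = 2.388, (77.70, 86.30), width = 2 · t* · s/√n = 8.60
99% CI: t* = 2.657, (77.21, 86.79), width = 2 · t* · s/√n = 9.57

The 99% CI is wider by 9.57 - 8.60 = 0.97.
Higher confidence requires a wider interval.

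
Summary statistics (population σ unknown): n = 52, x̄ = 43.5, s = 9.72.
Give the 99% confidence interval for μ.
(39.89, 47.11)

t-interval (σ unknown):
df = n - 1 = 51
t* = 2.676 for 99% confidence

Margin of error = t* · s/√n = 2.676 · 9.72/√52 = 3.61

CI: (39.89, 47.11)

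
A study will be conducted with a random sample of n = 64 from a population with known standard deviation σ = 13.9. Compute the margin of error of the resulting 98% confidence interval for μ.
Margin of error = 4.04

Margin of error = z* · σ/√n
= 2.326 · 13.9/√64
= 2.326 · 13.9/8.0000
= 4.04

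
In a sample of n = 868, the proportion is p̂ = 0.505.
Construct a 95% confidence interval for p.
(0.472, 0.538)

Proportion CI:
SE = √(p̂(1-p̂)/n) = √(0.505 · 0.495 / 868) = 0.01697

z* = 1.960
Margin = z* · SE = 1.960 · 0.01697 = 0.0333

CI: 0.505 ± 0.0333 = (0.472, 0.538)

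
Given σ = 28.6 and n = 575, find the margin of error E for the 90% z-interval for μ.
Margin of error = 1.96

Margin of error = z* · σ/√n
= 1.645 · 28.6/√575
= 1.645 · 28.6/23.9792
= 1.96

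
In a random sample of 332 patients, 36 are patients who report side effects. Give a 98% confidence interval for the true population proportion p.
(0.069, 0.148)

Proportion CI:
p̂ = 36/332 = 0.10843
SE = √(p̂(1-p̂)/n) = √(0.10843 · 0.89157 / 332) = 0.01706

z* = 2.326
Margin = z* · SE = 2.326 · 0.01706 = 0.0397

CI: 0.10843 ± 0.0397 = (0.069, 0.148)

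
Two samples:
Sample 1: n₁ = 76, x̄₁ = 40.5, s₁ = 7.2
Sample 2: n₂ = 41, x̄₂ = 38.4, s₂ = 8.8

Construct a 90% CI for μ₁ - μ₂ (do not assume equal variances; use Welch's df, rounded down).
(-0.57, 4.77)

Difference: x̄₁ - x̄₂ = 2.10
SE = √(s₁²/n₁ + s₂²/n₂) = √(7.2²/76 + 8.8²/41) = 1.6034
df = 69.29 → 69 (Welch–Satterthwaite, rounded down)
t* = 1.667

CI: 2.10 ± 1.667 · 1.6034 = 2.10 ± 2.67 = (-0.57, 4.77)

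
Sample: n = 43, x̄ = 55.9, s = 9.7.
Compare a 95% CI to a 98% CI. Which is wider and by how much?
98% CI is wider by 1.18

df = 42
95% CI: t* = 2.018, (52.91, 58.89), width = 2 · t* · s/√n = 5.97
98% CI: t* = 2.418, (52.32, 59.48), width = 2 · t* · s/√n = 7.15

The 98% CI is wider by 7.15 - 5.97 = 1.18.
Higher confidence requires a wider interval.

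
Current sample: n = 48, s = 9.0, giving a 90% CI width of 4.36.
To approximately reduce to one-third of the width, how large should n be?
n ≈ 432

CI width ∝ 1/√n
To reduce width by factor 3, need √n to grow by 3 → need 3² = 9 times as many samples.

Current: n = 48, width = 4.36
New: n = 432, width ≈ 1.43

Width reduced by factor of 4.36/1.43 = 3.05.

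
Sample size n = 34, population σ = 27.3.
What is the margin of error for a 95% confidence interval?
Margin of error = 9.18

Margin of error = z* · σ/√n
= 1.960 · 27.3/√34
= 1.960 · 27.3/5.8310
= 9.18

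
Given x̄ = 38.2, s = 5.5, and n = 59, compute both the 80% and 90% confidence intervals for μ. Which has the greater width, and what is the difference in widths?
90% CI is wider by 0.53

df = 58
80% CI: t* = 1.296, (37.27, 39.13), width = 2 · t* · s/√n = 1.86
90% CI: t* = 1.672, (37.00, 39.40), width = 2 · t* · s/√n = 2.39

The 90% CI is wider by 2.39 - 1.86 = 0.53.
Higher confidence requires a wider interval.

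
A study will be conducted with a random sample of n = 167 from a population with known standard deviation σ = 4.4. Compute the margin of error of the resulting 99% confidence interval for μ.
Margin of error = 0.88

Margin of error = z* · σ/√n
= 2.576 · 4.4/√167
= 2.576 · 4.4/12.9228
= 0.88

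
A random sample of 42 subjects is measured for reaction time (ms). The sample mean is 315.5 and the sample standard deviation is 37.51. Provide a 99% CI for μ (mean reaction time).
(299.87, 331.13)

t-interval (σ unknown):
df = n - 1 = 41
t* = 2.701 for 99% confidence

Margin of error = t* · s/√n = 2.701 · 37.51/√42 = 15.63

CI: (299.87, 331.13)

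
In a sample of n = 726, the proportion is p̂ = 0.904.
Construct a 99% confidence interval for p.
(0.876, 0.932)

Proportion CI:
SE = √(p̂(1-p̂)/n) = √(0.904 · 0.096 / 726) = 0.01093

z* = 2.576
Margin = z* · SE = 2.576 · 0.01093 = 0.0282

CI: 0.904 ± 0.0282 = (0.876, 0.932)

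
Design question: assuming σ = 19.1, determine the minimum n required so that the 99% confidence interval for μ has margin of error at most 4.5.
n ≥ 120

For margin E ≤ 4.5:
n ≥ (z* · σ / E)²
n ≥ (2.576 · 19.1 / 4.5)²
n ≥ 119.55

Minimum n = 120 (rounding up)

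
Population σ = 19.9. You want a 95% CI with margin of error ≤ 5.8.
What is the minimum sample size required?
n ≥ 46

For margin E ≤ 5.8:
n ≥ (z* · σ / E)²
n ≥ (1.960 · 19.9 / 5.8)²
n ≥ 45.22

Minimum n = 46 (rounding up)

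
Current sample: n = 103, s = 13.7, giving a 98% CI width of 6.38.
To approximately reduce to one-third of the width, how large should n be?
n ≈ 927

CI width ∝ 1/√n
To reduce width by factor 3, need √n to grow by 3 → need 3² = 9 times as many samples.

Current: n = 103, width = 6.38
New: n = 927, width ≈ 2.10

Width reduced by factor of 6.38/2.10 = 3.04.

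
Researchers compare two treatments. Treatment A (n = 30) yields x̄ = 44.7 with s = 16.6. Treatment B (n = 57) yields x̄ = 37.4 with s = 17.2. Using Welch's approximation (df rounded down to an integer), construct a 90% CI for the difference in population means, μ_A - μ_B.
(0.96, 13.64)

Difference: x̄₁ - x̄₂ = 7.30
SE = √(s₁²/n₁ + s₂²/n₂) = √(16.6²/30 + 17.2²/57) = 3.7915
df = 60.95 → 60 (Welch–Satterthwaite, rounded down)
t* = 1.671

CI: 7.30 ± 1.671 · 3.7915 = 7.30 ± 6.34 = (0.96, 13.64)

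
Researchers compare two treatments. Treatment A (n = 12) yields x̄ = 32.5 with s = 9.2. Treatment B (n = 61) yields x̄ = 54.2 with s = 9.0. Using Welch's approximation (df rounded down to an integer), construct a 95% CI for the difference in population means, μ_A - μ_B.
(-27.87, -15.53)

Difference: x̄₁ - x̄₂ = -21.70
SE = √(s₁²/n₁ + s₂²/n₂) = √(9.2²/12 + 9.0²/61) = 2.8950
df = 15.43 → 15 (Welch–Satterthwaite, rounded down)
t* = 2.131

CI: -21.70 ± 2.131 · 2.8950 = -21.70 ± 6.17 = (-27.87, -15.53)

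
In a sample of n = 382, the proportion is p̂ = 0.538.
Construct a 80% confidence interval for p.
(0.505, 0.571)

Proportion CI:
SE = √(p̂(1-p̂)/n) = √(0.538 · 0.462 / 382) = 0.02551

z* = 1.282
Margin = z* · SE = 1.282 · 0.02551 = 0.0327

CI: 0.538 ± 0.0327 = (0.505, 0.571)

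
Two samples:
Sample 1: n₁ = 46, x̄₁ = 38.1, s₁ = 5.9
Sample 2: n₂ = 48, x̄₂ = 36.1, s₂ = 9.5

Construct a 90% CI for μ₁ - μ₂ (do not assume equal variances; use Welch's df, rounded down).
(-0.70, 4.70)

Difference: x̄₁ - x̄₂ = 2.00
SE = √(s₁²/n₁ + s₂²/n₂) = √(5.9²/46 + 9.5²/48) = 1.6239
df = 79.07 → 79 (Welch–Satterthwaite, rounded down)
t* = 1.664

CI: 2.00 ± 1.664 · 1.6239 = 2.00 ± 2.70 = (-0.70, 4.70)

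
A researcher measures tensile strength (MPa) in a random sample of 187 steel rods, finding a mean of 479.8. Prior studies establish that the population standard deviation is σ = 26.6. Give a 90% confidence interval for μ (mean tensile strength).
(476.60, 483.00)

z-interval (σ known):
z* = 1.645 for 90% confidence

Margin of error = z* · σ/√n = 1.645 · 26.6/√187 = 3.20

CI: (479.8 - 3.20, 479.8 + 3.20) = (476.60, 483.00)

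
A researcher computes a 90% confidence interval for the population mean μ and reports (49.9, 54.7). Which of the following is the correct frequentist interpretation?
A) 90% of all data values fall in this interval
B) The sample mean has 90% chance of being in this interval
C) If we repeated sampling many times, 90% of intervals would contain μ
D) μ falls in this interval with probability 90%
C

A) Wrong — a CI is about the parameter μ, not individual data values.
B) Wrong — x̄ is observed and sits in the interval by construction.
C) Correct — this is the frequentist long-run coverage interpretation.
D) Wrong — μ is fixed; the randomness lives in the interval, not in μ.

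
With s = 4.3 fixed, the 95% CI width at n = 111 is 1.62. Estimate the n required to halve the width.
n ≈ 444

CI width ∝ 1/√n
To reduce width by factor 2, need √n to grow by 2 → need 2² = 4 times as many samples.

Current: n = 111, width = 1.62
New: n = 444, width ≈ 0.80

Width reduced by factor of 1.62/0.80 = 2.02.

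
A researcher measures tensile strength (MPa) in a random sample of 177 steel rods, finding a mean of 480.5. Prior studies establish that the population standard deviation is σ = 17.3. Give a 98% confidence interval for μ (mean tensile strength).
(477.48, 483.52)

z-interval (σ known):
z* = 2.326 for 98% confidence

Margin of error = z* · σ/√n = 2.326 · 17.3/√177 = 3.02

CI: (480.5 - 3.02, 480.5 + 3.02) = (477.48, 483.52)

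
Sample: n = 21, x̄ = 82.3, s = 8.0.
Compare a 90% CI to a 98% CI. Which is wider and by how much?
98% CI is wider by 2.81

df = 20
90% CI: t* = 1.725, (79.29, 85.31), width = 2 · t* · s/√n = 6.02
98% CI: t* = 2.528, (77.89, 86.71), width = 2 · t* · s/√n = 8.83

The 98% CI is wider by 8.83 - 6.02 = 2.81.
Higher confidence requires a wider interval.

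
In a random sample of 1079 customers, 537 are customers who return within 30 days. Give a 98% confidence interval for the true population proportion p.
(0.462, 0.533)

Proportion CI:
p̂ = 537/1079 = 0.49768
SE = √(p̂(1-p̂)/n) = √(0.49768 · 0.50232 / 1079) = 0.01522

z* = 2.326
Margin = z* · SE = 2.326 · 0.01522 = 0.0354

CI: 0.49768 ± 0.0354 = (0.462, 0.533)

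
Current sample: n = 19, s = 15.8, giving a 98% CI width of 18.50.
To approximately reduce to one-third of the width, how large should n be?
n ≈ 171

CI width ∝ 1/√n
To reduce width by factor 3, need √n to grow by 3 → need 3² = 9 times as many samples.

Current: n = 19, width = 18.50
New: n = 171, width ≈ 5.67

Width reduced by factor of 18.50/5.67 = 3.26.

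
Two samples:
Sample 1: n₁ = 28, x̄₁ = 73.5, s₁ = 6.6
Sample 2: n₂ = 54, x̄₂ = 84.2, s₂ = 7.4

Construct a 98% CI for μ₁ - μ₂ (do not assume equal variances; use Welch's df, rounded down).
(-14.53, -6.87)

Difference: x̄₁ - x̄₂ = -10.70
SE = √(s₁²/n₁ + s₂²/n₂) = √(6.6²/28 + 7.4²/54) = 1.6031
df = 60.56 → 60 (Welch–Satterthwaite, rounded down)
t* = 2.390

CI: -10.70 ± 2.390 · 1.6031 = -10.70 ± 3.83 = (-14.53, -6.87)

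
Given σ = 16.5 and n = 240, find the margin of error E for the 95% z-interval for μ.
Margin of error = 2.09

Margin of error = z* · σ/√n
= 1.960 · 16.5/√240
= 1.960 · 16.5/15.4919
= 2.09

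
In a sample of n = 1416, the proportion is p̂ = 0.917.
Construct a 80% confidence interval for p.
(0.908, 0.926)

Proportion CI:
SE = √(p̂(1-p̂)/n) = √(0.917 · 0.083 / 1416) = 0.00733

z* = 1.282
Margin = z* · SE = 1.282 · 0.00733 = 0.0094

CI: 0.917 ± 0.0094 = (0.908, 0.926)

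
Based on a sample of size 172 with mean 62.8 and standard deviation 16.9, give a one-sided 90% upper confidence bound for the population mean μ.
μ ≤ 64.46

Upper bound (one-sided):
t* = 1.287 (one-sided for 90%)
Upper bound = x̄ + t* · s/√n = 62.8 + 1.287 · 16.9/√172 = 64.46

We are 90% confident that μ ≤ 64.46.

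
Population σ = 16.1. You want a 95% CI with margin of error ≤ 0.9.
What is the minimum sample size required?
n ≥ 1230

For margin E ≤ 0.9:
n ≥ (z* · σ / E)²
n ≥ (1.960 · 16.1 / 0.9)²
n ≥ 1229.36

Minimum n = 1230 (rounding up)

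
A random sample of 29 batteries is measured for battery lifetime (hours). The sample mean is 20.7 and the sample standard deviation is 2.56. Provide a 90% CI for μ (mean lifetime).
(19.89, 21.51)

t-interval (σ unknown):
df = n - 1 = 28
t* = 1.701 for 90% confidence

Margin of error = t* · s/√n = 1.701 · 2.56/√29 = 0.81

CI: (19.89, 21.51)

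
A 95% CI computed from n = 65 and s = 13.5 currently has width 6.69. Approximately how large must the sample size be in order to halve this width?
n ≈ 260

CI width ∝ 1/√n
To reduce width by factor 2, need √n to grow by 2 → need 2² = 4 times as many samples.

Current: n = 65, width = 6.69
New: n = 260, width ≈ 3.30

Width reduced by factor of 6.69/3.30 = 2.03.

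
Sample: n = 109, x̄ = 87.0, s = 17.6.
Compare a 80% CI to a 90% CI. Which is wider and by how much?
90% CI is wider by 1.24

df = 108
80% CI: t* = 1.289, (84.83, 89.17), width = 2 · t* · s/√n = 4.35
90% CI: t* = 1.659, (84.20, 89.80), width = 2 · t* · s/√n = 5.59

The 90% CI is wider by 5.59 - 4.35 = 1.24.
Higher confidence requires a wider interval.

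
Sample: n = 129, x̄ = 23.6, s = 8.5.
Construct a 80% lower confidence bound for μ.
μ ≥ 22.97

Lower bound (one-sided):
t* = 0.844 (one-sided for 80%)
Lower bound = x̄ - t* · s/√n = 23.6 - 0.844 · 8.5/√129 = 22.97

We are 80% confident that μ ≥ 22.97.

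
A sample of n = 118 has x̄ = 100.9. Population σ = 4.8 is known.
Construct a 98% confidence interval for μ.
(99.87, 101.93)

z-interval (σ known):
z* = 2.326 for 98% confidence

Margin of error = z* · σ/√n = 2.326 · 4.8/√118 = 1.03

CI: (100.9 - 1.03, 100.9 + 1.03) = (99.87, 101.93)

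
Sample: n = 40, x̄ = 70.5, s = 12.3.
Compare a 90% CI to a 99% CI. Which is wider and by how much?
99% CI is wider by 3.98

df = 39
90% CI: t* = 1.685, (67.22, 73.78), width = 2 · t* · s/√n = 6.55
99% CI: t* = 2.708, (65.23, 75.77), width = 2 · t* · s/√n = 10.53

The 99% CI is wider by 10.53 - 6.55 = 3.98.
Higher confidence requires a wider interval.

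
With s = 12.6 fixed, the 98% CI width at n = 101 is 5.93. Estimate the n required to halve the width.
n ≈ 404

CI width ∝ 1/√n
To reduce width by factor 2, need √n to grow by 2 → need 2² = 4 times as many samples.

Current: n = 101, width = 5.93
New: n = 404, width ≈ 2.93

Width reduced by factor of 5.93/2.93 = 2.02.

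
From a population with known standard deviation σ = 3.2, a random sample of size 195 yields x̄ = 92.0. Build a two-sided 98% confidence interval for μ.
(91.47, 92.53)

z-interval (σ known):
z* = 2.326 for 98% confidence

Margin of error = z* · σ/√n = 2.326 · 3.2/√195 = 0.53

CI: (92.0 - 0.53, 92.0 + 0.53) = (91.47, 92.53)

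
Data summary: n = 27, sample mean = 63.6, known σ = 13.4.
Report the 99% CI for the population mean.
(56.96, 70.24)

z-interval (σ known):
z* = 2.576 for 99% confidence

Margin of error = z* · σ/√n = 2.576 · 13.4/√27 = 6.64

CI: (63.6 - 6.64, 63.6 + 6.64) = (56.96, 70.24)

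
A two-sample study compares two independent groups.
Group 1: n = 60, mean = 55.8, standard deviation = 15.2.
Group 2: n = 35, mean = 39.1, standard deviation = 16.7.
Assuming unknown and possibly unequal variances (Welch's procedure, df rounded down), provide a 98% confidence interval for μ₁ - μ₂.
(8.50, 24.90)

Difference: x̄₁ - x̄₂ = 16.70
SE = √(s₁²/n₁ + s₂²/n₂) = √(15.2²/60 + 16.7²/35) = 3.4379
df = 65.93 → 65 (Welch–Satterthwaite, rounded down)
t* = 2.385

CI: 16.70 ± 2.385 · 3.4379 = 16.70 ± 8.20 = (8.50, 24.90)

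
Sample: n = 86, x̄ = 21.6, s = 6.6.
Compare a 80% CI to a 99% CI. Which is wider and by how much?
99% CI is wider by 1.91

df = 85
80% CI: t* = 1.292, (20.68, 22.52), width = 2 · t* · s/√n = 1.84
99% CI: t* = 2.635, (19.72, 23.48), width = 2 · t* · s/√n = 3.75

The 99% CI is wider by 3.75 - 1.84 = 1.91.
Higher confidence requires a wider interval.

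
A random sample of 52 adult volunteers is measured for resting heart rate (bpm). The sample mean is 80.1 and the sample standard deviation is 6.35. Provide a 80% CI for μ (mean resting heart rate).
(78.96, 81.24)

t-interval (σ unknown):
df = n - 1 = 51
t* = 1.298 for 80% confidence

Margin of error = t* · s/√n = 1.298 · 6.35/√52 = 1.14

CI: (78.96, 81.24)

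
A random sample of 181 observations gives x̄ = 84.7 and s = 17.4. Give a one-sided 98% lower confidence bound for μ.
μ ≥ 82.02

Lower bound (one-sided):
t* = 2.069 (one-sided for 98%)
Lower bound = x̄ - t* · s/√n = 84.7 - 2.069 · 17.4/√181 = 82.02

We are 98% confident that μ ≥ 82.02.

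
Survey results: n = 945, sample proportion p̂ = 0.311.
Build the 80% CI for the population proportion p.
(0.292, 0.330)

Proportion CI:
SE = √(p̂(1-p̂)/n) = √(0.311 · 0.689 / 945) = 0.01506

z* = 1.282
Margin = z* · SE = 1.282 · 0.01506 = 0.0193

CI: 0.311 ± 0.0193 = (0.292, 0.330)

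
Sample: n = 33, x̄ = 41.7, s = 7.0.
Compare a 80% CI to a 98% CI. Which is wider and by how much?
98% CI is wider by 2.78

df = 32
80% CI: t* = 1.309, (40.10, 43.30), width = 2 · t* · s/√n = 3.19
98% CI: t* = 2.449, (38.72, 44.68), width = 2 · t* · s/√n = 5.97

The 98% CI is wider by 5.97 - 3.19 = 2.78.
Higher confidence requires a wider interval.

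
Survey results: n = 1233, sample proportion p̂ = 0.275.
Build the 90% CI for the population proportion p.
(0.254, 0.296)

Proportion CI:
SE = √(p̂(1-p̂)/n) = √(0.275 · 0.725 / 1233) = 0.01272

z* = 1.645
Margin = z* · SE = 1.645 · 0.01272 = 0.0209

CI: 0.275 ± 0.0209 = (0.254, 0.296)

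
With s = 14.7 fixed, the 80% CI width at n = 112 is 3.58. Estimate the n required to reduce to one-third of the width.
n ≈ 1008

CI width ∝ 1/√n
To reduce width by factor 3, need √n to grow by 3 → need 3² = 9 times as many samples.

Current: n = 112, width = 3.58
New: n = 1008, width ≈ 1.19

Width reduced by factor of 3.58/1.19 = 3.01.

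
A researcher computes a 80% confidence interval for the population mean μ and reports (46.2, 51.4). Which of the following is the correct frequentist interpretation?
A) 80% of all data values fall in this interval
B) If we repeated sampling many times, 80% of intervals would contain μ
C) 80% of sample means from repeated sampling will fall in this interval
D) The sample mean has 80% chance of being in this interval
B

A) Wrong — a CI is about the parameter μ, not individual data values.
B) Correct — this is the frequentist long-run coverage interpretation.
C) Wrong — coverage applies to intervals containing μ, not to future x̄ values.
D) Wrong — x̄ is observed and sits in the interval by construction.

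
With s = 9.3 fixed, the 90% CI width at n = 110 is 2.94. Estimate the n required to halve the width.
n ≈ 440

CI width ∝ 1/√n
To reduce width by factor 2, need √n to grow by 2 → need 2² = 4 times as many samples.

Current: n = 110, width = 2.94
New: n = 440, width ≈ 1.46

Width reduced by factor of 2.94/1.46 = 2.01.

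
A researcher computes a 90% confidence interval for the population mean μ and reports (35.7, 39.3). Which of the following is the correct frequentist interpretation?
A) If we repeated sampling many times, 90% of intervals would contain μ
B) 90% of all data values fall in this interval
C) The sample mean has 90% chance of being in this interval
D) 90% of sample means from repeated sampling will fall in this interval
A

A) Correct — this is the frequentist long-run coverage interpretation.
B) Wrong — a CI is about the parameter μ, not individual data values.
C) Wrong — x̄ is observed and sits in the interval by construction.
D) Wrong — coverage applies to intervals containing μ, not to future x̄ values.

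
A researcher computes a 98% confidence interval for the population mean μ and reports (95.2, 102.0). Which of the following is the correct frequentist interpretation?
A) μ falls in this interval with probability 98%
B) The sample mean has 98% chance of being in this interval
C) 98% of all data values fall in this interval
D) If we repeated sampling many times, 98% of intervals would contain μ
D

A) Wrong — μ is fixed; the randomness lives in the interval, not in μ.
B) Wrong — x̄ is observed and sits in the interval by construction.
C) Wrong — a CI is about the parameter μ, not individual data values.
D) Correct — this is the frequentist long-run coverage interpretation.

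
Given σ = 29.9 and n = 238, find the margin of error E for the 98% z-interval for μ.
Margin of error = 4.51

Margin of error = z* · σ/√n
= 2.326 · 29.9/√238
= 2.326 · 29.9/15.4272
= 4.51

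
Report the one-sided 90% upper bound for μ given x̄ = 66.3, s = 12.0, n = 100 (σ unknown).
μ ≤ 67.85

Upper bound (one-sided):
t* = 1.290 (one-sided for 90%)
Upper bound = x̄ + t* · s/√n = 66.3 + 1.290 · 12.0/√100 = 67.85

We are 90% confident that μ ≤ 67.85.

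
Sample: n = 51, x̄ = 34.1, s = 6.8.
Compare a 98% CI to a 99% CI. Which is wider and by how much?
99% CI is wider by 0.52

df = 50
98% CI: t* = 2.403, (31.81, 36.39), width = 2 · t* · s/√n = 4.58
99% CI: t* = 2.678, (31.55, 36.65), width = 2 · t* · s/√n = 5.10

The 99% CI is wider by 5.10 - 4.58 = 0.52.
Higher confidence requires a wider interval.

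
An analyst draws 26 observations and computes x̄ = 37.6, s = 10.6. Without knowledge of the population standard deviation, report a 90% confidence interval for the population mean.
(34.05, 41.15)

t-interval (σ unknown):
df = n - 1 = 25
t* = 1.708 for 90% confidence

Margin of error = t* · s/√n = 1.708 · 10.6/√26 = 3.55

CI: (34.05, 41.15)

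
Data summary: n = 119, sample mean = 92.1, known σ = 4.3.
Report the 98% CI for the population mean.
(91.18, 93.02)

z-interval (σ known):
z* = 2.326 for 98% confidence

Margin of error = z* · σ/√n = 2.326 · 4.3/√119 = 0.92

CI: (92.1 - 0.92, 92.1 + 0.92) = (91.18, 93.02)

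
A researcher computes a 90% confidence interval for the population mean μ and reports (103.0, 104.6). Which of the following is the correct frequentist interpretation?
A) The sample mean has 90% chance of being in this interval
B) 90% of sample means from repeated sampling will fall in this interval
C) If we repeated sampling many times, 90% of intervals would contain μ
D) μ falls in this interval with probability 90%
C

A) Wrong — x̄ is observed and sits in the interval by construction.
B) Wrong — coverage applies to intervals containing μ, not to future x̄ values.
C) Correct — this is the frequentist long-run coverage interpretation.
D) Wrong — μ is fixed; the randomness lives in the interval, not in μ.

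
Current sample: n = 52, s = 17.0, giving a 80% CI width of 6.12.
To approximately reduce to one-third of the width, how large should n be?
n ≈ 468

CI width ∝ 1/√n
To reduce width by factor 3, need √n to grow by 3 → need 3² = 9 times as many samples.

Current: n = 52, width = 6.12
New: n = 468, width ≈ 2.02

Width reduced by factor of 6.12/2.02 = 3.03.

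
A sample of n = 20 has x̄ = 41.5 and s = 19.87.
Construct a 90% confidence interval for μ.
(33.82, 49.18)

t-interval (σ unknown):
df = n - 1 = 19
t* = 1.729 for 90% confidence

Margin of error = t* · s/√n = 1.729 · 19.87/√20 = 7.68

CI: (33.82, 49.18)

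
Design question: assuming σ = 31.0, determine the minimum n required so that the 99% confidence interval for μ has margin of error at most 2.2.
n ≥ 1318

For margin E ≤ 2.2:
n ≥ (z* · σ / E)²
n ≥ (2.576 · 31.0 / 2.2)²
n ≥ 1317.56

Minimum n = 1318 (rounding up)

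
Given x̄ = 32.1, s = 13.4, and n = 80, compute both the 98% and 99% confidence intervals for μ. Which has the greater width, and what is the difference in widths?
99% CI is wider by 0.80

df = 79
98% CI: t* = 2.374, (28.54, 35.66), width = 2 · t* · s/√n = 7.11
99% CI: t* = 2.640, (28.14, 36.06), width = 2 · t* · s/√n = 7.91

The 99% CI is wider by 7.91 - 7.11 = 0.80.
Higher confidence requires a wider interval.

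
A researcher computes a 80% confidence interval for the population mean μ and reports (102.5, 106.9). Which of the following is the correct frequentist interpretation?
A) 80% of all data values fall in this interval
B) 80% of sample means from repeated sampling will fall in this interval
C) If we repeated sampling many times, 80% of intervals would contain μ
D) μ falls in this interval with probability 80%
C

A) Wrong — a CI is about the parameter μ, not individual data values.
B) Wrong — coverage applies to intervals containing μ, not to future x̄ values.
C) Correct — this is the frequentist long-run coverage interpretation.
D) Wrong — μ is fixed; the randomness lives in the interval, not in μ.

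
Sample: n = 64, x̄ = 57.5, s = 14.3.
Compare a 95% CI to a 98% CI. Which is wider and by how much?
98% CI is wider by 1.39

df = 63
95% CI: t* = 1.998, (53.93, 61.07), width = 2 · t* · s/√n = 7.14
98% CI: t* = 2.387, (53.23, 61.77), width = 2 · t* · s/√n = 8.53

The 98% CI is wider by 8.53 - 7.14 = 1.39.
Higher confidence requires a wider interval.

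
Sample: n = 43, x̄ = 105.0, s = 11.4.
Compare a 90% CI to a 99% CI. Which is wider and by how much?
99% CI is wider by 3.53

df = 42
90% CI: t* = 1.682, (102.08, 107.92), width = 2 · t* · s/√n = 5.85
99% CI: t* = 2.698, (100.31, 109.69), width = 2 · t* · s/√n = 9.38

The 99% CI is wider by 9.38 - 5.85 = 3.53.
Higher confidence requires a wider interval.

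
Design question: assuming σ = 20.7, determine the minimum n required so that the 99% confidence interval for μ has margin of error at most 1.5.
n ≥ 1264

For margin E ≤ 1.5:
n ≥ (z* · σ / E)²
n ≥ (2.576 · 20.7 / 1.5)²
n ≥ 1263.72

Minimum n = 1264 (rounding up)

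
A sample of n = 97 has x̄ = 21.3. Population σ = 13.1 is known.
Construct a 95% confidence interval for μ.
(18.69, 23.91)

z-interval (σ known):
z* = 1.960 for 95% confidence

Margin of error = z* · σ/√n = 1.960 · 13.1/√97 = 2.61

CI: (21.3 - 2.61, 21.3 + 2.61) = (18.69, 23.91)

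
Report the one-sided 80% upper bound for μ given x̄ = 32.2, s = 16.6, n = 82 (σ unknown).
μ ≤ 33.75

Upper bound (one-sided):
t* = 0.846 (one-sided for 80%)
Upper bound = x̄ + t* · s/√n = 32.2 + 0.846 · 16.6/√82 = 33.75

We are 80% confident that μ ≤ 33.75.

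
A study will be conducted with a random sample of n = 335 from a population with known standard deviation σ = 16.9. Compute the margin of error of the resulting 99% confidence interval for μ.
Margin of error = 2.38

Margin of error = z* · σ/√n
= 2.576 · 16.9/√335
= 2.576 · 16.9/18.3030
= 2.38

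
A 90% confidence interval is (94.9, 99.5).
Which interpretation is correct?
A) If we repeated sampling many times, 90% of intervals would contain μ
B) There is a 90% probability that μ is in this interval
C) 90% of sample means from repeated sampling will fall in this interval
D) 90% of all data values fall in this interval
A

A) Correct — this is the frequentist long-run coverage interpretation.
B) Wrong — μ is fixed; the randomness lives in the interval, not in μ.
C) Wrong — coverage applies to intervals containing μ, not to future x̄ values.
D) Wrong — a CI is about the parameter μ, not individual data values.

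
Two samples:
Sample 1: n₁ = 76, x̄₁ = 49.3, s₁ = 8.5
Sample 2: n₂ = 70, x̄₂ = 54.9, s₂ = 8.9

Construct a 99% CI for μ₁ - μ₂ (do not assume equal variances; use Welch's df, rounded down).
(-9.37, -1.83)

Difference: x̄₁ - x̄₂ = -5.60
SE = √(s₁²/n₁ + s₂²/n₂) = √(8.5²/76 + 8.9²/70) = 1.4430
df = 141.66 → 141 (Welch–Satterthwaite, rounded down)
t* = 2.611

CI: -5.60 ± 2.611 · 1.4430 = -5.60 ± 3.77 = (-9.37, -1.83)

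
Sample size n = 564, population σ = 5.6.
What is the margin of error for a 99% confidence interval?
Margin of error = 0.61

Margin of error = z* · σ/√n
= 2.576 · 5.6/√564
= 2.576 · 5.6/23.7487
= 0.61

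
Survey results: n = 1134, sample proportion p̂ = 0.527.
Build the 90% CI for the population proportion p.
(0.503, 0.551)

Proportion CI:
SE = √(p̂(1-p̂)/n) = √(0.527 · 0.473 / 1134) = 0.01483

z* = 1.645
Margin = z* · SE = 1.645 · 0.01483 = 0.0244

CI: 0.527 ± 0.0244 = (0.503, 0.551)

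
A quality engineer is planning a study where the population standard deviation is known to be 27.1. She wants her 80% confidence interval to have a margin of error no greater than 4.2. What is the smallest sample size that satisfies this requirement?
n ≥ 69

For margin E ≤ 4.2:
n ≥ (z* · σ / E)²
n ≥ (1.282 · 27.1 / 4.2)²
n ≥ 68.43

Minimum n = 69 (rounding up)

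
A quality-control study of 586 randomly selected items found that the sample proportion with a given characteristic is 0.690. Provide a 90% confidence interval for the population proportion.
(0.659, 0.721)

Proportion CI:
SE = √(p̂(1-p̂)/n) = √(0.690 · 0.310 / 586) = 0.01911

z* = 1.645
Margin = z* · SE = 1.645 · 0.01911 = 0.0314

CI: 0.690 ± 0.0314 = (0.659, 0.721)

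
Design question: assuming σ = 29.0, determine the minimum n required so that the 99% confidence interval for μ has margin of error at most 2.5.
n ≥ 893

For margin E ≤ 2.5:
n ≥ (z* · σ / E)²
n ≥ (2.576 · 29.0 / 2.5)²
n ≥ 892.91

Minimum n = 893 (rounding up)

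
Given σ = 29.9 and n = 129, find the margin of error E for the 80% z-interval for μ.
Margin of error = 3.37

Margin of error = z* · σ/√n
= 1.282 · 29.9/√129
= 1.282 · 29.9/11.3578
= 3.37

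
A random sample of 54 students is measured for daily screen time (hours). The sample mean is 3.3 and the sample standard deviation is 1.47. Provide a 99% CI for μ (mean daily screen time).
(2.77, 3.83)

t-interval (σ unknown):
df = n - 1 = 53
t* = 2.672 for 99% confidence

Margin of error = t* · s/√n = 2.672 · 1.47/√54 = 0.53

CI: (2.77, 3.83)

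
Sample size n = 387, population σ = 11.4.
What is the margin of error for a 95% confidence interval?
Margin of error = 1.14

Margin of error = z* · σ/√n
= 1.960 · 11.4/√387
= 1.960 · 11.4/19.6723
= 1.14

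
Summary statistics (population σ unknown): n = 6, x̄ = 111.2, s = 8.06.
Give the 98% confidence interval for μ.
(100.13, 122.27)

t-interval (σ unknown):
df = n - 1 = 5
t* = 3.365 for 98% confidence

Margin of error = t* · s/√n = 3.365 · 8.06/√6 = 11.07

CI: (100.13, 122.27)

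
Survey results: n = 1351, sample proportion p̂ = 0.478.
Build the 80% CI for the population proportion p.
(0.461, 0.495)

Proportion CI:
SE = √(p̂(1-p̂)/n) = √(0.478 · 0.522 / 1351) = 0.01359

z* = 1.282
Margin = z* · SE = 1.282 · 0.01359 = 0.0174

CI: 0.478 ± 0.0174 = (0.461, 0.495)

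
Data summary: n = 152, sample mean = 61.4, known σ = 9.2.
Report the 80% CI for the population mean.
(60.44, 62.36)

z-interval (σ known):
z* = 1.282 for 80% confidence

Margin of error = z* · σ/√n = 1.282 · 9.2/√152 = 0.96

CI: (61.4 - 0.96, 61.4 + 0.96) = (60.44, 62.36)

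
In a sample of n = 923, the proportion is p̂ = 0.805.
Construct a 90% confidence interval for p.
(0.784, 0.826)

Proportion CI:
SE = √(p̂(1-p̂)/n) = √(0.805 · 0.195 / 923) = 0.01304

z* = 1.645
Margin = z* · SE = 1.645 · 0.01304 = 0.0215

CI: 0.805 ± 0.0215 = (0.784, 0.826)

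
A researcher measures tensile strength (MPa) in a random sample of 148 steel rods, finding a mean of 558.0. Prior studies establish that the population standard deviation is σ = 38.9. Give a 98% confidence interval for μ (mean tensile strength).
(550.56, 565.44)

z-interval (σ known):
z* = 2.326 for 98% confidence

Margin of error = z* · σ/√n = 2.326 · 38.9/√148 = 7.44

CI: (558.0 - 7.44, 558.0 + 7.44) = (550.56, 565.44)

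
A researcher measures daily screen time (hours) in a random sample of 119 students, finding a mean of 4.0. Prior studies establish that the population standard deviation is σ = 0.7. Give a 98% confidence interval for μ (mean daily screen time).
(3.85, 4.15)

z-interval (σ known):
z* = 2.326 for 98% confidence

Margin of error = z* · σ/√n = 2.326 · 0.7/√119 = 0.15

CI: (4.0 - 0.15, 4.0 + 0.15) = (3.85, 4.15)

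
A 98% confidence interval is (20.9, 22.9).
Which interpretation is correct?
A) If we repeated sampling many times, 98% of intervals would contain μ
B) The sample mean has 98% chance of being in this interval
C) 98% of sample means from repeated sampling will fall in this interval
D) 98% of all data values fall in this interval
A

A) Correct — this is the frequentist long-run coverage interpretation.
B) Wrong — x̄ is observed and sits in the interval by construction.
C) Wrong — coverage applies to intervals containing μ, not to future x̄ values.
D) Wrong — a CI is about the parameter μ, not individual data values.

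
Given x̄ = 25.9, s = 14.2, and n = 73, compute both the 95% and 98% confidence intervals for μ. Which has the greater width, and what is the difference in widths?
98% CI is wider by 1.29

df = 72
95% CI: t* = 1.993, (22.59, 29.21), width = 2 · t* · s/√n = 6.62
98% CI: t* = 2.379, (21.95, 29.85), width = 2 · t* · s/√n = 7.91

The 98% CI is wider by 7.91 - 6.62 = 1.29.
Higher confidence requires a wider interval.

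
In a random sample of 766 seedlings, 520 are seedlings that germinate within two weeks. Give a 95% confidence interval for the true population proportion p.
(0.646, 0.712)

Proportion CI:
p̂ = 520/766 = 0.67885
SE = √(p̂(1-p̂)/n) = √(0.67885 · 0.32115 / 766) = 0.01687

z* = 1.960
Margin = z* · SE = 1.960 · 0.01687 = 0.0331

CI: 0.67885 ± 0.0331 = (0.646, 0.712)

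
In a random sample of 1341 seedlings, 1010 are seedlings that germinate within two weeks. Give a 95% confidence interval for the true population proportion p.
(0.730, 0.776)

Proportion CI:
p̂ = 1010/1341 = 0.75317
SE = √(p̂(1-p̂)/n) = √(0.75317 · 0.24683 / 1341) = 0.01177

z* = 1.960
Margin = z* · SE = 1.960 · 0.01177 = 0.0231

CI: 0.75317 ± 0.0231 = (0.730, 0.776)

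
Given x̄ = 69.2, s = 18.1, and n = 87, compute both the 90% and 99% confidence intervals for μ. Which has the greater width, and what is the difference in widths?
99% CI is wider by 3.77

df = 86
90% CI: t* = 1.663, (65.97, 72.43), width = 2 · t* · s/√n = 6.45
99% CI: t* = 2.634, (64.09, 74.31), width = 2 · t* · s/√n = 10.22

The 99% CI is wider by 10.22 - 6.45 = 3.77.
Higher confidence requires a wider interval.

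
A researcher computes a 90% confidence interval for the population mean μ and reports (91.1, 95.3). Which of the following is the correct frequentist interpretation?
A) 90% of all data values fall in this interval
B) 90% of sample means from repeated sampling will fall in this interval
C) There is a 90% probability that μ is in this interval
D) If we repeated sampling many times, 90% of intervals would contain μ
D

A) Wrong — a CI is about the parameter μ, not individual data values.
B) Wrong — coverage applies to intervals containing μ, not to future x̄ values.
C) Wrong — μ is fixed; the randomness lives in the interval, not in μ.
D) Correct — this is the frequentist long-run coverage interpretation.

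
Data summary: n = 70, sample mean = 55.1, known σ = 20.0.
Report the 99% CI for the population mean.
(48.94, 61.26)

z-interval (σ known):
z* = 2.576 for 99% confidence

Margin of error = z* · σ/√n = 2.576 · 20.0/√70 = 6.16

CI: (55.1 - 6.16, 55.1 + 6.16) = (48.94, 61.26)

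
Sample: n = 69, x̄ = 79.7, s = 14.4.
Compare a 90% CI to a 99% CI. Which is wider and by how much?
99% CI is wider by 3.41

df = 68
90% CI: t* = 1.668, (76.81, 82.59), width = 2 · t* · s/√n = 5.78
99% CI: t* = 2.650, (75.11, 84.29), width = 2 · t* · s/√n = 9.19

The 99% CI is wider by 9.19 - 5.78 = 3.41.
Higher confidence requires a wider interval.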